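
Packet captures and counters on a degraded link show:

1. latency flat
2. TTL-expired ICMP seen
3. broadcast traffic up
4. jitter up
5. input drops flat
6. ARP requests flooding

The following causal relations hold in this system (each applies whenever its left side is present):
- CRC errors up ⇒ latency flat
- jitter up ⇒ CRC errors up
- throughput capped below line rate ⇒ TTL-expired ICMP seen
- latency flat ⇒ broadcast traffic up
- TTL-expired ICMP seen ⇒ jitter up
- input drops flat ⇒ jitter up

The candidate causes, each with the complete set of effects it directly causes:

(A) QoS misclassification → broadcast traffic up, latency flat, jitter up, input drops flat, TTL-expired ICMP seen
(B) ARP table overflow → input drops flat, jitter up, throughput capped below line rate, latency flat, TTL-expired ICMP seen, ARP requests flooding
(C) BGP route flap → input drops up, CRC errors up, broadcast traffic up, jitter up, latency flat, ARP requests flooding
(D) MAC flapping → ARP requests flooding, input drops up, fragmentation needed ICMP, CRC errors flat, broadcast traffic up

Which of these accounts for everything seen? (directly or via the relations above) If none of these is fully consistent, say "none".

B

Checking each candidate against the observations:
(A) QoS misclassification — does not account for ARP requests flooding
(B) ARP table overflow — latency flat ✓; TTL-expired ICMP seen ✓; broadcast traffic up ✓ (by latency flat → broadcast traffic up); jitter up ✓; input drops flat ✓; ARP requests flooding ✓
(C) BGP route flap — fails on TTL-expired ICMP seen, input drops flat (predicts input drops up, not input drops flat)
(D) MAC flapping — fails on latency flat, TTL-expired ICMP seen, jitter up, input drops flat (predicts input drops up, not input drops flat)
(B) alone accounts for all the evidence.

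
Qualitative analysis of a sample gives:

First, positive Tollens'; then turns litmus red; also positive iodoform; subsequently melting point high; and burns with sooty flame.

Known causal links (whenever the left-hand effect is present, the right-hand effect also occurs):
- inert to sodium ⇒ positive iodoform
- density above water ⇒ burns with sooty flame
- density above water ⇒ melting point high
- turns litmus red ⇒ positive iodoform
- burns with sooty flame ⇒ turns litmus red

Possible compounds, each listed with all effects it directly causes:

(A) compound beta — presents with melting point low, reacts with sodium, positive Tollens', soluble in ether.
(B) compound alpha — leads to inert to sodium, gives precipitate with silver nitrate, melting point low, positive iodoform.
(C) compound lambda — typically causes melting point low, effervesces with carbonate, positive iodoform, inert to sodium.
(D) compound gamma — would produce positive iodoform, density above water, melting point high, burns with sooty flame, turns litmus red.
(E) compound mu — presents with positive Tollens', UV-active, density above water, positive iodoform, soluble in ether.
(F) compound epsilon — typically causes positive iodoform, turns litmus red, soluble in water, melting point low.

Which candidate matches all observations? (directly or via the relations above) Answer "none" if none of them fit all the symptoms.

For each candidate, compare predicted effects to what was observed:
(A) compound beta — fails on turns litmus red, positive iodoform, melting point high, burns with sooty flame (predicts melting point low, not melting point high)
(B) compound alpha — positive Tollens' ✗; turns litmus red ✗; positive iodoform ✓; melting point high ✗; burns with sooty flame ✗
(C) compound lambda — positive Tollens' ✗; turns litmus red ✗; positive iodoform ✓; melting point high ✗; burns with sooty flame ✗
(D) compound gamma — does not account for positive Tollens'
(E) compound mu — accounts for every observation (turns litmus red by density above water → burns with sooty flame → turns litmus red)
(F) compound epsilon — fails on positive Tollens', melting point high, burns with sooty flame (predicts melting point low, not melting point high)
(E) is the only candidate with no mismatches.

E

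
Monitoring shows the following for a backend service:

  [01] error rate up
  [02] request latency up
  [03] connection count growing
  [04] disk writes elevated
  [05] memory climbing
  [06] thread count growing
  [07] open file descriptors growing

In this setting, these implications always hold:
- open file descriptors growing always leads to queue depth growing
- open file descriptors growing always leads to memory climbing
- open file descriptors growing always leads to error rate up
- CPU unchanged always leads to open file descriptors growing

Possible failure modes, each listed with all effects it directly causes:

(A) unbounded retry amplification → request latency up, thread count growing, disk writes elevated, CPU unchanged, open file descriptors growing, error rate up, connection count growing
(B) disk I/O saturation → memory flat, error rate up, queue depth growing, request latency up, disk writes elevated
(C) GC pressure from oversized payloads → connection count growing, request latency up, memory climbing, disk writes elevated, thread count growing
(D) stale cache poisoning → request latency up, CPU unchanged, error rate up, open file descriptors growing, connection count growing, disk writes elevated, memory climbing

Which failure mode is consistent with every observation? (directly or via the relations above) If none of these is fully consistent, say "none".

A

Testing each hypothesis:
(A) unbounded retry amplification — error rate up ✓; request latency up ✓; connection count growing ✓; disk writes elevated ✓; memory climbing ✓ (through open file descriptors growing → memory climbing); thread count growing ✓; open file descriptors growing ✓
(B) disk I/O saturation — fails on connection count growing, memory climbing, thread count growing, open file descriptors growing (predicts memory flat, not memory climbing)
(C) GC pressure from oversized payloads — error rate up ✗; request latency up ✓; connection count growing ✓; disk writes elevated ✓; memory climbing ✓; thread count growing ✓; open file descriptors growing ✗
(D) stale cache poisoning — error rate up ✓; request latency up ✓; connection count growing ✓; disk writes elevated ✓; memory climbing ✓; thread count growing ✗; open file descriptors growing ✓
(A) alone accounts for all the evidence.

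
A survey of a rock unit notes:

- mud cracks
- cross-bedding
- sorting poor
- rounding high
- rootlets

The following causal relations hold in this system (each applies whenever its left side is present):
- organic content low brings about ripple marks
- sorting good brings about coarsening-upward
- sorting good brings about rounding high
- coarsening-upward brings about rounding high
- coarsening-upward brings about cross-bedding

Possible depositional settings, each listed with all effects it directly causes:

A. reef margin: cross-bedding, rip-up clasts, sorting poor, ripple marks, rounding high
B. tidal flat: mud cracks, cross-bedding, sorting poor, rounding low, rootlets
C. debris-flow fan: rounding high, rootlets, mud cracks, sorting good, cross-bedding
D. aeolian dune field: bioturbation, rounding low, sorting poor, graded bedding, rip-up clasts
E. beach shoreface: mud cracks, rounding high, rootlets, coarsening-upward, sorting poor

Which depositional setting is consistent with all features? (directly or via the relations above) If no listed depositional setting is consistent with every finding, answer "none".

E

Testing each hypothesis:
(A) reef margin — mud cracks NO; cross-bedding yes; sorting poor yes; rounding high yes; rootlets NO
(B) tidal flat — mud cracks yes; cross-bedding yes; sorting poor yes; rounding high NO; rootlets yes
(C) debris-flow fan — fails on sorting poor (predicts sorting good, not sorting poor)
(D) aeolian dune field — mud cracks NO; cross-bedding NO; sorting poor yes; rounding high NO; rootlets NO
(E) beach shoreface — mud cracks yes; cross-bedding yes (via coarsening-upward → cross-bedding); sorting poor yes; rounding high yes; rootlets yes
(E) alone accounts for all the evidence.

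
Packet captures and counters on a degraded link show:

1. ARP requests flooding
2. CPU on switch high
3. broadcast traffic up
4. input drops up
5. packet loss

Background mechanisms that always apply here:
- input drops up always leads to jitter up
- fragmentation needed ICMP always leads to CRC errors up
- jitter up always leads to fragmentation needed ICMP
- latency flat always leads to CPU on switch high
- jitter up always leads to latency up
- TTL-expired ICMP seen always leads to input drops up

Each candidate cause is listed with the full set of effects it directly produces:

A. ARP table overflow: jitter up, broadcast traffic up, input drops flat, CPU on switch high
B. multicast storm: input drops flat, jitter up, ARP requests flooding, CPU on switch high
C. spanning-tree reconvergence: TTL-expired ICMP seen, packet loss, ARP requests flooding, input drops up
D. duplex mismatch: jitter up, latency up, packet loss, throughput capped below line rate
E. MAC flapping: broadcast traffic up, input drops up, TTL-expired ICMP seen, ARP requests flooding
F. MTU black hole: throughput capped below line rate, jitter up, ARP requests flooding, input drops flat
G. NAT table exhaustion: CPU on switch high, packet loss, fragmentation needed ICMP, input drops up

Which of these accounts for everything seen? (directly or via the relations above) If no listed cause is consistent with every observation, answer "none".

For each candidate, compare predicted effects to what was observed:
(A) ARP table overflow — fails on ARP requests flooding, input drops up, packet loss (predicts input drops flat, not input drops up)
(B) multicast storm — ARP requests flooding match; CPU on switch high match; broadcast traffic up miss; input drops up miss; packet loss miss
(C) spanning-tree reconvergence — ARP requests flooding match; CPU on switch high miss; broadcast traffic up miss; input drops up match; packet loss match
(D) duplex mismatch — ARP requests flooding miss; CPU on switch high miss; broadcast traffic up miss; input drops up miss; packet loss match
(E) MAC flapping — ARP requests flooding match; CPU on switch high miss; broadcast traffic up match; input drops up match; packet loss miss
(F) MTU black hole — fails on CPU on switch high, broadcast traffic up, input drops up, packet loss (predicts input drops flat, not input drops up)
(G) NAT table exhaustion — ARP requests flooding miss; CPU on switch high match; broadcast traffic up miss; input drops up match; packet loss match
Every candidate fails on at least one observation.

none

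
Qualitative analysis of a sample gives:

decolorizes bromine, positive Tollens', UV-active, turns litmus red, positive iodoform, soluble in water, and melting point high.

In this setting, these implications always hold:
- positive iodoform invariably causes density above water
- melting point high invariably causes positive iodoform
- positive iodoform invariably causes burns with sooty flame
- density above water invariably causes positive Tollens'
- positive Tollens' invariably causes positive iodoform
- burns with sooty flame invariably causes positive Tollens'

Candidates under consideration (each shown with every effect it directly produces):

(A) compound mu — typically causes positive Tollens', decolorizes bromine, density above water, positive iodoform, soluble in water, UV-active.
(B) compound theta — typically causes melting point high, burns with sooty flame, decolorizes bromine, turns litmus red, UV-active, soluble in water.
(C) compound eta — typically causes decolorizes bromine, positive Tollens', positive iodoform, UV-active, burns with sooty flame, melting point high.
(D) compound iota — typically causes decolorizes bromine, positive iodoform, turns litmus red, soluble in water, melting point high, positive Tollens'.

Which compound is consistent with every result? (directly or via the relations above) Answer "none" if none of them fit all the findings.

B

Checking each candidate against the observations:
(A) compound mu — does not account for turns litmus red, melting point high
(B) compound theta — decolorizes bromine +; positive Tollens' + (via burns with sooty flame → positive Tollens'); UV-active +; turns litmus red +; positive iodoform + (via melting point high → positive iodoform); soluble in water +; melting point high +
(C) compound eta — does not account for turns litmus red, soluble in water
(D) compound iota — decolorizes bromine +; positive Tollens' +; UV-active -; turns litmus red +; positive iodoform +; soluble in water +; melting point high +
(B) alone accounts for all the evidence.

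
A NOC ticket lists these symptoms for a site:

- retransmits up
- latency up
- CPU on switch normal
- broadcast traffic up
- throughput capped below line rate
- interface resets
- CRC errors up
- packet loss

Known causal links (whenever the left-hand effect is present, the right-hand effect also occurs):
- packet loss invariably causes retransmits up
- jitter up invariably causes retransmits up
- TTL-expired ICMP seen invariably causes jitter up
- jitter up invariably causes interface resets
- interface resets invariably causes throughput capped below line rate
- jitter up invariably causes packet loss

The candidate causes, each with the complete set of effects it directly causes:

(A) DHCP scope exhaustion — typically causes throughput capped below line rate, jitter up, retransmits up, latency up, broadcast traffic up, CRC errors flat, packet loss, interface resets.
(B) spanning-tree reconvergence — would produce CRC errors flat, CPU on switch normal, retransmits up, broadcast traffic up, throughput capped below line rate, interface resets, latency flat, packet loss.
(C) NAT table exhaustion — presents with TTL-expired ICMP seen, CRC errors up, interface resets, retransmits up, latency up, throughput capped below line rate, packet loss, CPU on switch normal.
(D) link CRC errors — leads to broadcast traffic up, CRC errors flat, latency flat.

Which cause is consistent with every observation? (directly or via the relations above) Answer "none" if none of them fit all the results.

Testing each hypothesis:
(A) DHCP scope exhaustion — retransmits up +; latency up +; CPU on switch normal -; broadcast traffic up +; throughput capped below line rate +; interface resets +; CRC errors up -; packet loss +
(B) spanning-tree reconvergence — fails on latency up, CRC errors up (predicts latency flat, not latency up; predicts CRC errors flat, not CRC errors up)
(C) NAT table exhaustion — retransmits up +; latency up +; CPU on switch normal +; broadcast traffic up -; throughput capped below line rate +; interface resets +; CRC errors up +; packet loss +
(D) link CRC errors — retransmits up -; latency up -; CPU on switch normal -; broadcast traffic up +; throughput capped below line rate -; interface resets -; CRC errors up -; packet loss -
Every candidate fails on at least one observation.

none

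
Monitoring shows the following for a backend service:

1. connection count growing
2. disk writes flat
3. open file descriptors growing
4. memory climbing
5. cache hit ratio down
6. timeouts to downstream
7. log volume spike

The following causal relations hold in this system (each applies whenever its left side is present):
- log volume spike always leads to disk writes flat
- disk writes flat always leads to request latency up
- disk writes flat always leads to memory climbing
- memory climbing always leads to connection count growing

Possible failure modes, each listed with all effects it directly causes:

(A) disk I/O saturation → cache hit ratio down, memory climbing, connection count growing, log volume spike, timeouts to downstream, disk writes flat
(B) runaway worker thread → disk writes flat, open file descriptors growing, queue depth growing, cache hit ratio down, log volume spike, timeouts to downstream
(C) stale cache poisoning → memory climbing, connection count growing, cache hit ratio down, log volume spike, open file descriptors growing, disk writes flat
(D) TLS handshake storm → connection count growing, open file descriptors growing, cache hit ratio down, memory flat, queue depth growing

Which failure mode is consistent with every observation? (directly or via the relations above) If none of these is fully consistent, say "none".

B

Per-candidate check:
(A) disk I/O saturation — connection count growing +; disk writes flat +; open file descriptors growing -; memory climbing +; cache hit ratio down +; timeouts to downstream +; log volume spike +
(B) runaway worker thread — connection count growing + (via disk writes flat → memory climbing → connection count growing); disk writes flat +; open file descriptors growing +; memory climbing + (via disk writes flat → memory climbing); cache hit ratio down +; timeouts to downstream +; log volume spike +
(C) stale cache poisoning — connection count growing +; disk writes flat +; open file descriptors growing +; memory climbing +; cache hit ratio down +; timeouts to downstream -; log volume spike +
(D) TLS handshake storm — fails on disk writes flat, memory climbing, timeouts to downstream, log volume spike (predicts memory flat, not memory climbing)
Only (B) is consistent with every observation.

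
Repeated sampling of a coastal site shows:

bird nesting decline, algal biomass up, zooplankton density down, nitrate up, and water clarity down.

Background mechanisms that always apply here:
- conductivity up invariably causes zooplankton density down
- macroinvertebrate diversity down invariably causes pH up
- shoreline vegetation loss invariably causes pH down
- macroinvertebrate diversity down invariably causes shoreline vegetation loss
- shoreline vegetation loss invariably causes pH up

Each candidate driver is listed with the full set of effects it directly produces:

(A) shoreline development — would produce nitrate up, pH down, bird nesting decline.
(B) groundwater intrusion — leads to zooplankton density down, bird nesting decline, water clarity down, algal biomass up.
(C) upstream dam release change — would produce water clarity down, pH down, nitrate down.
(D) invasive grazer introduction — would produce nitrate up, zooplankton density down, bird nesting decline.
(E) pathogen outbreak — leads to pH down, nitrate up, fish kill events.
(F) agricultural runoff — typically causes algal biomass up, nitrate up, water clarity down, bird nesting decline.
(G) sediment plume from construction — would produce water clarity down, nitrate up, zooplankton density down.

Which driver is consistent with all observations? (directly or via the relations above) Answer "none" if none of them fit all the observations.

none

Per-candidate check:
(A) shoreline development — does not account for algal biomass up, zooplankton density down, water clarity down
(B) groundwater intrusion — bird nesting decline yes; algal biomass up yes; zooplankton density down yes; nitrate up NO; water clarity down yes
(C) upstream dam release change — bird nesting decline NO; algal biomass up NO; zooplankton density down NO; nitrate up NO; water clarity down yes
(D) invasive grazer introduction — bird nesting decline yes; algal biomass up NO; zooplankton density down yes; nitrate up yes; water clarity down NO
(E) pathogen outbreak — does not account for bird nesting decline, algal biomass up, zooplankton density down, water clarity down
(F) agricultural runoff — does not account for zooplankton density down
(G) sediment plume from construction — bird nesting decline NO; algal biomass up NO; zooplankton density down yes; nitrate up yes; water clarity down yes
Every candidate fails on at least one observation.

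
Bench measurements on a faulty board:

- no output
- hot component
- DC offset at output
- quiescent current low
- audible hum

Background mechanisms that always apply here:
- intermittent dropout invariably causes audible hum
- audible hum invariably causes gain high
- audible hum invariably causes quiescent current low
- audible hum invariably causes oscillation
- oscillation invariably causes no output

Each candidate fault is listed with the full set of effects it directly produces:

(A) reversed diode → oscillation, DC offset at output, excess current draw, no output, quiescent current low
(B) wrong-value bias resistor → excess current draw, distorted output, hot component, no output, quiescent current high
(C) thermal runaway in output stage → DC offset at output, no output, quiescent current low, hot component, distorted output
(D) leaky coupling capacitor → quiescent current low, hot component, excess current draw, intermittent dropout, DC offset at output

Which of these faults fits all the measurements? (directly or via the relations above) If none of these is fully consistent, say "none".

Per-candidate check:
(A) reversed diode — no output match; hot component miss; DC offset at output match; quiescent current low match; audible hum miss
(B) wrong-value bias resistor — no output match; hot component match; DC offset at output miss; quiescent current low miss; audible hum miss
(C) thermal runaway in output stage — no output match; hot component match; DC offset at output match; quiescent current low match; audible hum miss
(D) leaky coupling capacitor — no output match (by intermittent dropout → audible hum → oscillation → no output); hot component match; DC offset at output match; quiescent current low match; audible hum match (by intermittent dropout → audible hum)
Only (D) is consistent with every observation.

D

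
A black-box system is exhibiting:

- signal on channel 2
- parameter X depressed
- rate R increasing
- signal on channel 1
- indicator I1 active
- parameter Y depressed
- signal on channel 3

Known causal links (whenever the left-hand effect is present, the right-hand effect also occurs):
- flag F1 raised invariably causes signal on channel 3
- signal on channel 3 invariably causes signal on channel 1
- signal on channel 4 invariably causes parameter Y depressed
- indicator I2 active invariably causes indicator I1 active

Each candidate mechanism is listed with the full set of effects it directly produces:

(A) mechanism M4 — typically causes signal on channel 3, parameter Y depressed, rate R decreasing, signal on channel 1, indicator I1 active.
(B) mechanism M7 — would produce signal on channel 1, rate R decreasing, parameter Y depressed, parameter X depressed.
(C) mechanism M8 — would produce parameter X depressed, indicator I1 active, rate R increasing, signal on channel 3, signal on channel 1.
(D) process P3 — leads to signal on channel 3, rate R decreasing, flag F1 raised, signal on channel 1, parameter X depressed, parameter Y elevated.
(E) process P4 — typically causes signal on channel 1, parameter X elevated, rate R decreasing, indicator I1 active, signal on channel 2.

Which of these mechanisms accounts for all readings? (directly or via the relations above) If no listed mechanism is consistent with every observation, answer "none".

Per-candidate check:
(A) mechanism M4 — signal on channel 2 ✗; parameter X depressed ✗; rate R increasing ✗; signal on channel 1 ✓; indicator I1 active ✓; parameter Y depressed ✓; signal on channel 3 ✓
(B) mechanism M7 — fails on signal on channel 2, rate R increasing, indicator I1 active, signal on channel 3 (predicts rate R decreasing, not rate R increasing)
(C) mechanism M8 — does not account for signal on channel 2, parameter Y depressed
(D) process P3 — fails on signal on channel 2, rate R increasing, indicator I1 active, parameter Y depressed (predicts rate R decreasing, not rate R increasing; predicts parameter Y elevated, not parameter Y depressed)
(E) process P4 — fails on parameter X depressed, rate R increasing, parameter Y depressed, signal on channel 3 (predicts parameter X elevated, not parameter X depressed; predicts rate R decreasing, not rate R increasing)
None of the listed candidates fits everything.

none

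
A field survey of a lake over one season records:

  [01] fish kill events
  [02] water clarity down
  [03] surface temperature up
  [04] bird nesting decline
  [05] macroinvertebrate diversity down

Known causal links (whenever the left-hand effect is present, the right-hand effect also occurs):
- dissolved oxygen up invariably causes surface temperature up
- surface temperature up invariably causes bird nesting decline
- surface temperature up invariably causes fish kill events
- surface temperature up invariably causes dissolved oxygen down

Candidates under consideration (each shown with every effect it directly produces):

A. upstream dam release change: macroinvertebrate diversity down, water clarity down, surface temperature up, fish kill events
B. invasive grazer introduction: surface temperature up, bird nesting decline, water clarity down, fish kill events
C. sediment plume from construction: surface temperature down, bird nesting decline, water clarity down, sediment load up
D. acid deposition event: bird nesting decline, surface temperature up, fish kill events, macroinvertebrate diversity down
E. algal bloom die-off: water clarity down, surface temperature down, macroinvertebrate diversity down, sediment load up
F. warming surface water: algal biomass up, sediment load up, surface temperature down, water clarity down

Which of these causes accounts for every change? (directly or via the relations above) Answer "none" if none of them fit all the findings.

Checking each candidate against the observations:
(A) upstream dam release change — accounts for every observation (bird nesting decline through surface temperature up → bird nesting decline)
(B) invasive grazer introduction — fish kill events match; water clarity down match; surface temperature up match; bird nesting decline match; macroinvertebrate diversity down miss
(C) sediment plume from construction — fish kill events miss; water clarity down match; surface temperature up miss; bird nesting decline match; macroinvertebrate diversity down miss
(D) acid deposition event — does not account for water clarity down
(E) algal bloom die-off — fish kill events miss; water clarity down match; surface temperature up miss; bird nesting decline miss; macroinvertebrate diversity down match
(F) warming surface water — fails on fish kill events, surface temperature up, bird nesting decline, macroinvertebrate diversity down (predicts surface temperature down, not surface temperature up)
Only (A) is consistent with every observation.

A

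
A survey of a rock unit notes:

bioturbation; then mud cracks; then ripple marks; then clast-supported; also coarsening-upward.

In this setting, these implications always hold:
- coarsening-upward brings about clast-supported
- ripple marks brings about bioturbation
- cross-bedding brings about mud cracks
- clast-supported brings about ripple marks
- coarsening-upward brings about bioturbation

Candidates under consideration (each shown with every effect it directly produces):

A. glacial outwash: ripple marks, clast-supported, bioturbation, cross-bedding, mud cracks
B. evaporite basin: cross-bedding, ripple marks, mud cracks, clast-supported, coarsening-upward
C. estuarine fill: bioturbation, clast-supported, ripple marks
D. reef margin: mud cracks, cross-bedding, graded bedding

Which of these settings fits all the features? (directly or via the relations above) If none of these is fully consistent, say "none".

B

Checking each candidate against the observations:
(A) glacial outwash — bioturbation +; mud cracks +; ripple marks +; clast-supported +; coarsening-upward -
(B) evaporite basin — accounts for every observation (bioturbation by ripple marks → bioturbation)
(C) estuarine fill — bioturbation +; mud cracks -; ripple marks +; clast-supported +; coarsening-upward -
(D) reef margin — bioturbation -; mud cracks +; ripple marks -; clast-supported -; coarsening-upward -
(B) alone accounts for all the evidence.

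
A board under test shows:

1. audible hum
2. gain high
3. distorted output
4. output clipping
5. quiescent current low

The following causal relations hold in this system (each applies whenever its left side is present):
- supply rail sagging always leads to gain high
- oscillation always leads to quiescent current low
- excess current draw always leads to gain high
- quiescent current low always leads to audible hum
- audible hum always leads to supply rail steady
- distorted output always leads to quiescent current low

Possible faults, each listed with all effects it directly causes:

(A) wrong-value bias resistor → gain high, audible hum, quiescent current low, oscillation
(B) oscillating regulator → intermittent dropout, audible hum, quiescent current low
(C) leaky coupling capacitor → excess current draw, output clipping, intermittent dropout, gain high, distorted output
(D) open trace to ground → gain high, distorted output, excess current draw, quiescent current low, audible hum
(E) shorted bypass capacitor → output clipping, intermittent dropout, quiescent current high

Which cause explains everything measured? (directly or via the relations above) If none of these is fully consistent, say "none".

Testing each hypothesis:
(A) wrong-value bias resistor — audible hum +; gain high +; distorted output -; output clipping -; quiescent current low +
(B) oscillating regulator — audible hum +; gain high -; distorted output -; output clipping -; quiescent current low +
(C) leaky coupling capacitor — audible hum + (by distorted output → quiescent current low → audible hum); gain high +; distorted output +; output clipping +; quiescent current low + (by distorted output → quiescent current low)
(D) open trace to ground — audible hum +; gain high +; distorted output +; output clipping -; quiescent current low +
(E) shorted bypass capacitor — audible hum -; gain high -; distorted output -; output clipping +; quiescent current low -
Only (C) is consistent with every observation.

C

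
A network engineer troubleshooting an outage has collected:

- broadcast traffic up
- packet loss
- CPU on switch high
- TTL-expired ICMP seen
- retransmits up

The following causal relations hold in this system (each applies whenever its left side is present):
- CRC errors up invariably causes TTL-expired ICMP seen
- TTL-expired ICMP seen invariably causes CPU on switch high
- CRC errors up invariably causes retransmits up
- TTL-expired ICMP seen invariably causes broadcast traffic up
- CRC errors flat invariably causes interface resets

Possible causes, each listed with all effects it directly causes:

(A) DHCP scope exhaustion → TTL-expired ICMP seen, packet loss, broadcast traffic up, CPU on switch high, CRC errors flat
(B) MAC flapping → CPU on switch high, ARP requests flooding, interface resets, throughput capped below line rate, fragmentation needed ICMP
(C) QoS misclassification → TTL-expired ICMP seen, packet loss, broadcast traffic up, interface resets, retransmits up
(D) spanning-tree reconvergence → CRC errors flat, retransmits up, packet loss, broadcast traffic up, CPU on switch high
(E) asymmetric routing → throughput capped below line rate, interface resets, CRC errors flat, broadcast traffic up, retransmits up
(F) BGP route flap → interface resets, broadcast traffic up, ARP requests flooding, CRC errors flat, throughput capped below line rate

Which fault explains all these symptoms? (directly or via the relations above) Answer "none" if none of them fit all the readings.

For each candidate, compare predicted effects to what was observed:
(A) DHCP scope exhaustion — broadcast traffic up +; packet loss +; CPU on switch high +; TTL-expired ICMP seen +; retransmits up -
(B) MAC flapping — does not account for broadcast traffic up, packet loss, TTL-expired ICMP seen, retransmits up
(C) QoS misclassification — accounts for every observation (CPU on switch high by TTL-expired ICMP seen → CPU on switch high)
(D) spanning-tree reconvergence — broadcast traffic up +; packet loss +; CPU on switch high +; TTL-expired ICMP seen -; retransmits up +
(E) asymmetric routing — broadcast traffic up +; packet loss -; CPU on switch high -; TTL-expired ICMP seen -; retransmits up +
(F) BGP route flap — broadcast traffic up +; packet loss -; CPU on switch high -; TTL-expired ICMP seen -; retransmits up -
Only (C) is consistent with every observation.

C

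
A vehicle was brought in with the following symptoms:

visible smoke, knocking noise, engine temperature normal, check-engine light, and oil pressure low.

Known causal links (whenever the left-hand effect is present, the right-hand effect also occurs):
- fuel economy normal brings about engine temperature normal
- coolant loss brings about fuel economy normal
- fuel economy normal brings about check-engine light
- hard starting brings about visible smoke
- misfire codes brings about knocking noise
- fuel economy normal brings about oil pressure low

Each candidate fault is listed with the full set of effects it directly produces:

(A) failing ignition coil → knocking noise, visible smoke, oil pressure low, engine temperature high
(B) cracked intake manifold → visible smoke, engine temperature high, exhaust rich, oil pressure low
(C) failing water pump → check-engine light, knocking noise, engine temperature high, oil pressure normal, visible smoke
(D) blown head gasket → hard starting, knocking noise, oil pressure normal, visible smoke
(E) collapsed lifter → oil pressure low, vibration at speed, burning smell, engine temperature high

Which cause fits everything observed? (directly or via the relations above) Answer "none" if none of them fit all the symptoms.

Testing each hypothesis:
(A) failing ignition coil — visible smoke +; knocking noise +; engine temperature normal -; check-engine light -; oil pressure low +
(B) cracked intake manifold — fails on knocking noise, engine temperature normal, check-engine light (predicts engine temperature high, not engine temperature normal)
(C) failing water pump — visible smoke +; knocking noise +; engine temperature normal -; check-engine light +; oil pressure low -
(D) blown head gasket — fails on engine temperature normal, check-engine light, oil pressure low (predicts oil pressure normal, not oil pressure low)
(E) collapsed lifter — fails on visible smoke, knocking noise, engine temperature normal, check-engine light (predicts engine temperature high, not engine temperature normal)
Every candidate fails on at least one observation.

none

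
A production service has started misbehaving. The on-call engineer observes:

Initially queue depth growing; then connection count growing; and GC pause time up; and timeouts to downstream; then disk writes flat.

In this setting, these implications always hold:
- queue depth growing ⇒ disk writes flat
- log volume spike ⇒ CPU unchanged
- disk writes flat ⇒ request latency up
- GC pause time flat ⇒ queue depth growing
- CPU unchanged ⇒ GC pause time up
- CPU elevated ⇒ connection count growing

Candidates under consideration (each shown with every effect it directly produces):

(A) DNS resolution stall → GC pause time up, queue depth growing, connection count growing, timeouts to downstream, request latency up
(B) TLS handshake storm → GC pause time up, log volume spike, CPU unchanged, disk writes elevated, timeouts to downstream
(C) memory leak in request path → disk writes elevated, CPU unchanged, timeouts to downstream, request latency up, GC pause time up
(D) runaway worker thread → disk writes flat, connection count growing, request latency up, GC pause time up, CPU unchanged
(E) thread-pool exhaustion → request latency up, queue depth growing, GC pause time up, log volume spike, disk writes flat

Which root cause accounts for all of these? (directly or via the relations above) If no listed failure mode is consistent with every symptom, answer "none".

A

Checking each candidate against the observations:
(A) DNS resolution stall — queue depth growing ✓; connection count growing ✓; GC pause time up ✓; timeouts to downstream ✓; disk writes flat ✓ (through queue depth growing → disk writes flat)
(B) TLS handshake storm — fails on queue depth growing, connection count growing, disk writes flat (predicts disk writes elevated, not disk writes flat)
(C) memory leak in request path — fails on queue depth growing, connection count growing, disk writes flat (predicts disk writes elevated, not disk writes flat)
(D) runaway worker thread — does not account for queue depth growing, timeouts to downstream
(E) thread-pool exhaustion — queue depth growing ✓; connection count growing ✗; GC pause time up ✓; timeouts to downstream ✗; disk writes flat ✓
Only (A) is consistent with every observation.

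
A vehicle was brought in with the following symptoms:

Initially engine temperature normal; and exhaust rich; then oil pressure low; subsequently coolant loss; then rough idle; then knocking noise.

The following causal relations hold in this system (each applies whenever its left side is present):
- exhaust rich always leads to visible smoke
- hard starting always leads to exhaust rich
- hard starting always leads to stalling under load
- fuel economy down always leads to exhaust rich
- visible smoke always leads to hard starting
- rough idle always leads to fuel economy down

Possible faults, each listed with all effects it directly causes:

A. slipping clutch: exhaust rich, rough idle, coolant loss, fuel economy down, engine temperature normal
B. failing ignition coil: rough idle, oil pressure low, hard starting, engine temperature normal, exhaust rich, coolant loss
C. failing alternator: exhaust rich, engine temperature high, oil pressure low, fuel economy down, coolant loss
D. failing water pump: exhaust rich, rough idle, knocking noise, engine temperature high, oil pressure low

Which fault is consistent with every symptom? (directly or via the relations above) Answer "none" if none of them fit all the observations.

Checking each candidate against the observations:
(A) slipping clutch — engine temperature normal yes; exhaust rich yes; oil pressure low NO; coolant loss yes; rough idle yes; knocking noise NO
(B) failing ignition coil — does not account for knocking noise
(C) failing alternator — fails on engine temperature normal, rough idle, knocking noise (predicts engine temperature high, not engine temperature normal)
(D) failing water pump — engine temperature normal NO; exhaust rich yes; oil pressure low yes; coolant loss NO; rough idle yes; knocking noise yes
No candidate is consistent with all observations.

none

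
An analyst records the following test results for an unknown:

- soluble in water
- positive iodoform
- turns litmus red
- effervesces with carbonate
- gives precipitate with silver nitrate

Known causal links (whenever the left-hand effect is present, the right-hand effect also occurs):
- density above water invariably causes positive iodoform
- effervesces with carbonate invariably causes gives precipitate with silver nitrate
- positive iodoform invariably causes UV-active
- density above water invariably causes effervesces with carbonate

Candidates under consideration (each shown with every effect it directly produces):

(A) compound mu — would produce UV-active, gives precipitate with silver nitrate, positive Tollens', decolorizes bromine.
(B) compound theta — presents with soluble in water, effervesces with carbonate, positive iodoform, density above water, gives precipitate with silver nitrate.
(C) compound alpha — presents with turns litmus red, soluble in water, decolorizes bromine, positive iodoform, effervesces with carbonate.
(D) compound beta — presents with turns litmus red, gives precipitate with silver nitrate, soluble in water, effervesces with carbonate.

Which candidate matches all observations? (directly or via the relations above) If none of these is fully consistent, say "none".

C

Per-candidate check:
(A) compound mu — soluble in water miss; positive iodoform miss; turns litmus red miss; effervesces with carbonate miss; gives precipitate with silver nitrate match
(B) compound theta — does not account for turns litmus red
(C) compound alpha — soluble in water match; positive iodoform match; turns litmus red match; effervesces with carbonate match; gives precipitate with silver nitrate match (through effervesces with carbonate → gives precipitate with silver nitrate)
(D) compound beta — soluble in water match; positive iodoform miss; turns litmus red match; effervesces with carbonate match; gives precipitate with silver nitrate match
Only (C) is consistent with every observation.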